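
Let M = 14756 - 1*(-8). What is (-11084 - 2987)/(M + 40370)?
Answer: -14071/55134 ≈ -0.25521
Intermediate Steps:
M = 14764 (M = 14756 + 8 = 14764)
(-11084 - 2987)/(M + 40370) = (-11084 - 2987)/(14764 + 40370) = -14071/55134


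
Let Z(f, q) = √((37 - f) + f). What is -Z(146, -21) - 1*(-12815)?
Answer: 12815 - √37 ≈ 12809.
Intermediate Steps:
Z(f, q) = √37
-Z(146, -21) - 1*(-12815) = -√37 - 1*(-12815) = -√37 + 12815 = 12815 - √37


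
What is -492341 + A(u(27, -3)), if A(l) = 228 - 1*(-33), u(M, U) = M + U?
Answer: -492080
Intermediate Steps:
A(l) = 261 (A(l) = 228 + 33 = 261)
-492341 + A(u(27, -3)) = -492341 + 261 = -492080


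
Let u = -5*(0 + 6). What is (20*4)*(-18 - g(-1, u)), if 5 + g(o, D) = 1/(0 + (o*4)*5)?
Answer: -1036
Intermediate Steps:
u = -30 (u = -5*6 = -30)
g(o, D) = -5 + 1/(20*o) (g(o, D) = -5 + 1/(0 + (o*4)*5) = -5 + 1/(0 + (4*o)*5) = -5 + 1/(0 + 20*o) = -5 + 1/(20*o))
(20*4)*(-18 - g(-1, u)) = (20*4)*(-18 - (-5 + (1/20)/(-1))) = 80*(-18 - (-5 + (1/20)*(-1))) = 80*(-18 - (-5 - 1/20)) = 80*(-18 - 1*(-101/20)) = 80*(-18 + 101/20) = 80*(-259/20) = -1036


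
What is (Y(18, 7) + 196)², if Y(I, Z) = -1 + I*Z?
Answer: 103041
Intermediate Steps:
(Y(18, 7) + 196)² = ((-1 + 18*7) + 196)² = ((-1 + 126) + 196)² = (125 + 196)² = 321² = 103041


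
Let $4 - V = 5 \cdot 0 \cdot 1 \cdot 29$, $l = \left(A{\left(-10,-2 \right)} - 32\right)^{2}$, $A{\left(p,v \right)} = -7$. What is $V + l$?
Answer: $1525$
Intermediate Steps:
$l = 1521$ ($l = \left(-7 - 32\right)^{2} = \left(-39\right)^{2} = 1521$)
$V = 4$ ($V = 4 - 5 \cdot 0 \cdot 1 \cdot 29 = 4 - 5 \cdot 0 \cdot 29 = 4 - 0 \cdot 29 = 4 - 0 = 4 + 0 = 4$)
$V + l = 4 + 1521 = 1525$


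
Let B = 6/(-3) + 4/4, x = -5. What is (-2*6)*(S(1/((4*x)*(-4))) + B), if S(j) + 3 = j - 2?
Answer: 1437/20 ≈ 71.850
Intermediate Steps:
B = -1 (B = 6*(-⅓) + 4*(¼) = -2 + 1 = -1)
S(j) = -5 + j (S(j) = -3 + (j - 2) = -3 + (-2 + j) = -5 + j)
(-2*6)*(S(1/((4*x)*(-4))) + B) = (-2*6)*((-5 + 1/((4*(-5))*(-4))) - 1) = -12*((-5 + 1/(-20*(-4))) - 1) = -12*((-5 + 1/80) - 1) = -12*(-399/80 - 1) = -12*(-479/80) = 1437/20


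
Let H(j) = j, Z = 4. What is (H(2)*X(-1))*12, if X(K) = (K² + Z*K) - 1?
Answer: -96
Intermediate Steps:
X(K) = -1 + K² + 4*K (X(K) = (K² + 4*K) - 1 = -1 + K² + 4*K)
(H(2)*X(-1))*12 = (2*(-1 + (-1)² + 4*(-1)))*12 = (2*(-1 + 1 - 4))*12 = (2*(-4))*12 = -8*12 = -96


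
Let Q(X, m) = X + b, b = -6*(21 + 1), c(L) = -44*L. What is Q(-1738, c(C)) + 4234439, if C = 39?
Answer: 4232569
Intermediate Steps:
b = -132 (b = -6*22 = -132)
Q(X, m) = -132 + X (Q(X, m) = X - 132 = -132 + X)
Q(-1738, c(C)) + 4234439 = (-132 - 1738) + 4234439 = -1870 + 4234439 = 4232569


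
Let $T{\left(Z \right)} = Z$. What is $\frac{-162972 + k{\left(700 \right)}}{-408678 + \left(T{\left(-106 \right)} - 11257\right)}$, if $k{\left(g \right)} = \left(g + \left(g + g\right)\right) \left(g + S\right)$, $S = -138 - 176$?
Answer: $- \frac{647628}{420041} \approx -1.5418$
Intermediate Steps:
$S = -314$
$k{\left(g \right)} = 3 g \left(-314 + g\right)$ ($k{\left(g \right)} = \left(g + \left(g + g\right)\right) \left(g - 314\right) = \left(g + 2 g\right) \left(-314 + g\right) = 3 g \left(-314 + g\right)$)
$\frac{-162972 + k{\left(700 \right)}}{-408678 + \left(T{\left(-106 \right)} - 11257\right)} = \frac{-162972 + 3 \cdot 700 \left(-314 + 700\right)}{-408678 - 11363} = \frac{-162972 + 3 \cdot 700 \cdot 386}{-408678 - 11363} = \frac{-162972 + 810600}{-420041} = 647628 \left(- \frac{1}{420041}\right) = - \frac{647628}{420041}$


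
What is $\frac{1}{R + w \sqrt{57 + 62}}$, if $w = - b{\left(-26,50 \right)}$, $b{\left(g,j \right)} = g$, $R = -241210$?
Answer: $- \frac{120605}{29091091828} - \frac{13 \sqrt{119}}{29091091828} \approx -4.1506 \cdot 10^{-6}$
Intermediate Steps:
$w = 26$ ($w = \left(-1\right) \left(-26\right) = 26$)
$\frac{1}{R + w \sqrt{57 + 62}} = \frac{1}{-241210 + 26 \sqrt{57 + 62}} = \frac{1}{-241210 + 26 \sqrt{119}}$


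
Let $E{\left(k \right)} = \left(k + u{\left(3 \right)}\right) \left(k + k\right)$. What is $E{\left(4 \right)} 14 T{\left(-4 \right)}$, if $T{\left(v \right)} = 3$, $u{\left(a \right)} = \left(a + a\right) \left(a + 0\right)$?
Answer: $7392$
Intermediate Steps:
$u{\left(a \right)} = 2 a^{2}$ ($u{\left(a \right)} = 2 a a = 2 a^{2}$)
$E{\left(k \right)} = 2 k \left(18 + k\right)$ ($E{\left(k \right)} = \left(k + 2 \cdot 3^{2}\right) \left(k + k\right) = \left(k + 2 \cdot 9\right) 2 k = \left(k + 18\right) 2 k = \left(18 + k\right) 2 k = 2 k \left(18 + k\right)$)
$E{\left(4 \right)} 14 T{\left(-4 \right)} = 2 \cdot 4 \left(18 + 4\right) 14 \cdot 3 = 2 \cdot 4 \cdot 22 \cdot 14 \cdot 3 = 176 \cdot 14 \cdot 3 = 2464 \cdot 3 = 7392$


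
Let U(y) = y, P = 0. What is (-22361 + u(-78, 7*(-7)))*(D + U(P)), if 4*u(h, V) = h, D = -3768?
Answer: 84329724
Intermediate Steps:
u(h, V) = h/4
(-22361 + u(-78, 7*(-7)))*(D + U(P)) = (-22361 + (¼)*(-78))*(-3768 + 0) = (-22361 - 39/2)*(-3768) = -44761/2*(-3768) = 84329724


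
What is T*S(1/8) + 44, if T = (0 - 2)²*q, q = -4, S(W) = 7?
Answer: -68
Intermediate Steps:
T = -16 (T = (0 - 2)²*(-4) = (-2)²*(-4) = 4*(-4) = -16)
T*S(1/8) + 44 = -16*7 + 44 = -112 + 44 = -68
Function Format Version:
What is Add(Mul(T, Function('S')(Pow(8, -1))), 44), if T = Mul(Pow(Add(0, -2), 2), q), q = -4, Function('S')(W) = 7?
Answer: -68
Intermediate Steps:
T = -16 (T = Mul(Pow(Add(0, -2), 2), -4) = Mul(Pow(-2, 2), -4) = Mul(4, -4) = -16)
Add(Mul(T, Function('S')(Pow(8, -1))), 44) = Add(Mul(-16, 7), 44) = Add(-112, 44) = -68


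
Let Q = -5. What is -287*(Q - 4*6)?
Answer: 8323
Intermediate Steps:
-287*(Q - 4*6) = -287*(-5 - 4*6) = -287*(-5 - 24) = -287*(-29) = 8323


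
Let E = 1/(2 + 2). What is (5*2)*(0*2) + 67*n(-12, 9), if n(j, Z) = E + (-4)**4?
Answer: 68675/4 ≈ 17169.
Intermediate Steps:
E = 1/4 ≈ 0.25000
n(j, Z) = 1025/4 (n(j, Z) = 1/4 + (-4)**4 = 1/4 + 256 = 1025/4)
(5*2)*(0*2) + 67*n(-12, 9) = (5*2)*(0*2) + 67*(1025/4) = 10*0 + 68675/4 = 0 + 68675/4 = 68675/4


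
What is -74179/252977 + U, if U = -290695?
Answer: -73539223194/252977 ≈ -2.9070e+5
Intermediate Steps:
-74179/252977 + U = -74179/252977 - 290695 = -73539223194/252977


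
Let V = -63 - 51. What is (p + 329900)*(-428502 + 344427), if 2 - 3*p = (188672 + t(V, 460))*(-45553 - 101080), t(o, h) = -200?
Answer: -774532655495950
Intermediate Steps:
V = -114
p = 27636214778/3 (p = ⅔ - (188672 - 200)*(-45553 - 101080)/3 = ⅔ - 62824*(-146633) = ⅔ - ⅓*(-27636214776) = ⅔ + 9212071592 = 27636214778/3 ≈ 9.2121e+9)
(p + 329900)*(-428502 + 344427) = (27636214778/3 + 329900)*(-428502 + 344427) = (27637204478/3)*(-84075) = -774532655495950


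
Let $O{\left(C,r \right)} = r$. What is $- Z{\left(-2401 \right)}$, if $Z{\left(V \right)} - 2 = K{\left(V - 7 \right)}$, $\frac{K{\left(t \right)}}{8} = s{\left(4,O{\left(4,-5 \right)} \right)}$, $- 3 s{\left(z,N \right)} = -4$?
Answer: $- \frac{38}{3} \approx -12.667$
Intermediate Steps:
$s{\left(z,N \right)} = \frac{4}{3}$ ($s{\left(z,N \right)} = \left(- \frac{1}{3}\right) \left(-4\right) = \frac{4}{3}$)
$K{\left(t \right)} = \frac{32}{3}$ ($K{\left(t \right)} = 8 \cdot \frac{4}{3} = \frac{32}{3}$)
$Z{\left(V \right)} = \frac{38}{3}$ ($Z{\left(V \right)} = 2 + \frac{32}{3} = \frac{38}{3}$)
$- Z{\left(-2401 \right)} = \left(-1\right) \frac{38}{3} = - \frac{38}{3}$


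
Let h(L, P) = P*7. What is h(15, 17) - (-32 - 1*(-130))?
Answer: 21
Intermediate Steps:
h(L, P) = 7*P
h(15, 17) - (-32 - 1*(-130)) = 7*17 - (-32 - 1*(-130)) = 119 - (-32 + 130) = 119 - 1*98 = 119 - 98 = 21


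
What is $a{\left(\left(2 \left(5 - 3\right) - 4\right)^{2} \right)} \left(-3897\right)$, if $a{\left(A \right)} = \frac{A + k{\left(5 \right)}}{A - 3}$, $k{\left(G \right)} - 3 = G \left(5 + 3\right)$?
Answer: $55857$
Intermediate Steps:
$k{\left(G \right)} = 3 + 8 G$ ($k{\left(G \right)} = 3 + G \left(5 + 3\right) = 3 + G 8 = 3 + 8 G$)
$a{\left(A \right)} = \frac{43 + A}{-3 + A}$ ($a{\left(A \right)} = \frac{A + \left(3 + 8 \cdot 5\right)}{A - 3} = \frac{A + \left(3 + 40\right)}{-3 + A} = \frac{A + 43}{-3 + A} = \frac{43 + A}{-3 + A}$)
$a{\left(\left(2 \left(5 - 3\right) - 4\right)^{2} \right)} \left(-3897\right) = \frac{43 + \left(2 \left(5 - 3\right) - 4\right)^{2}}{-3 + \left(2 \left(5 - 3\right) - 4\right)^{2}} \left(-3897\right) = \frac{43 + \left(2 \cdot 2 - 4\right)^{2}}{-3 + \left(2 \cdot 2 - 4\right)^{2}} \left(-3897\right) = \frac{43 + \left(4 - 4\right)^{2}}{-3 + \left(4 - 4\right)^{2}} \left(-3897\right) = \frac{43 + 0^{2}}{-3 + 0^{2}} \left(-3897\right) = \frac{43 + 0}{-3 + 0} \left(-3897\right) = \frac{1}{-3} \cdot 43 \left(-3897\right) = \left(- \frac{1}{3}\right) 43 \left(-3897\right) = \left(- \frac{43}{3}\right) \left(-3897\right) = 55857$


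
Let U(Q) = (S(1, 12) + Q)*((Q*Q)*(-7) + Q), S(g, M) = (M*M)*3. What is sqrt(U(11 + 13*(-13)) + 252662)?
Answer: I*sqrt(47671582) ≈ 6904.5*I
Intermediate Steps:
S(g, M) = 3*M**2 (S(g, M) = M**2*3 = 3*M**2)
U(Q) = (432 + Q)*(Q - 7*Q**2) (U(Q) = (3*12**2 + Q)*((Q*Q)*(-7) + Q) = (3*144 + Q)*(Q**2*(-7) + Q) = (432 + Q)*(-7*Q**2 + Q) = (432 + Q)*(Q - 7*Q**2))
sqrt(U(11 + 13*(-13)) + 252662) = sqrt((11 + 13*(-13))*(432 - 3023*(11 + 13*(-13)) - 7*(11 + 13*(-13))**2) + 252662) = sqrt((11 - 169)*(432 - 3023*(11 - 169) - 7*(11 - 169)**2) + 252662) = sqrt(-158*(432 - 3023*(-158) - 7*(-158)**2) + 252662) = sqrt(-158*(432 + 477634 - 7*24964) + 252662) = sqrt(-158*(432 + 477634 - 174748) + 252662) = sqrt(-158*303318 + 252662) = sqrt(-47924244 + 252662) = sqrt(-47671582) = I*sqrt(47671582)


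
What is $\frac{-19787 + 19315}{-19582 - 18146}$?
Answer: $\frac{59}{4716} \approx 0.012511$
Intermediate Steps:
$\frac{-19787 + 19315}{-19582 - 18146} = - \frac{472}{-37728} = \left(-472\right) \left(- \frac{1}{37728}\right) = \frac{59}{4716}$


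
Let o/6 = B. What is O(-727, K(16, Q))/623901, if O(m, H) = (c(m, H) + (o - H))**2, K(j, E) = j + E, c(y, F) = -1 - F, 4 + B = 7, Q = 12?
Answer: 507/207967 ≈ 0.0024379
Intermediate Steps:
B = 3 (B = -4 + 7 = 3)
o = 18 (o = 6*3 = 18)
K(j, E) = E + j
O(m, H) = (17 - 2*H)**2 (O(m, H) = ((-1 - H) + (18 - H))**2 = (17 - 2*H)**2)
O(-727, K(16, Q))/623901 = (-17 + 2*(12 + 16))**2/623901 = (-17 + 2*28)**2*(1/623901) = (-17 + 56)**2*(1/623901) = 39**2*(1/623901) = 1521*(1/623901) = 507/207967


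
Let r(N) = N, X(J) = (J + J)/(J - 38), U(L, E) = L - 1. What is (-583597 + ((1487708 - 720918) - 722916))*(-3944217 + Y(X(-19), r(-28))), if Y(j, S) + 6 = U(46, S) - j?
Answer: 6386291827528/3 ≈ 2.1288e+12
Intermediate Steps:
U(L, E) = -1 + L
X(J) = 2*J/(-38 + J) (X(J) = (2*J)/(-38 + J) = 2*J/(-38 + J))
Y(j, S) = 39 - j (Y(j, S) = -6 + ((-1 + 46) - j) = -6 + (45 - j) = 39 - j)
(-583597 + ((1487708 - 720918) - 722916))*(-3944217 + Y(X(-19), r(-28))) = (-583597 + ((1487708 - 720918) - 722916))*(-3944217 + (39 - 2*(-19)/(-38 - 19))) = (-583597 + (766790 - 722916))*(-3944217 + (39 - 2*(-19)/(-57))) = (-583597 + 43874)*(-3944217 + (39 - 2*(-19)*(-1)/57)) = -539723*(-3944217 + (39 - 1*⅔)) = -539723*(-3944217 + (39 - ⅔)) = -539723*(-3944217 + 115/3) = -539723*(-11832536/3) = 6386291827528/3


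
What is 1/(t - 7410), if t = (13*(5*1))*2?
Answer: -1/7280 ≈ -0.00013736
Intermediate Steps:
t = 130 (t = (13*5)*2 = 65*2 = 130)
1/(t - 7410) = 1/(130 - 7410) = 1/(-7280) = -1/7280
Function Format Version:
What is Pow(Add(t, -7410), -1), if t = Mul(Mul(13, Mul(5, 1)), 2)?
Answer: Rational(-1, 7280) ≈ -0.00013736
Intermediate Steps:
t = 130 (t = Mul(Mul(13, 5), 2) = Mul(65, 2) = 130)
Pow(Add(t, -7410), -1) = Pow(Add(130, -7410), -1) = Pow(-7280, -1) = Rational(-1, 7280)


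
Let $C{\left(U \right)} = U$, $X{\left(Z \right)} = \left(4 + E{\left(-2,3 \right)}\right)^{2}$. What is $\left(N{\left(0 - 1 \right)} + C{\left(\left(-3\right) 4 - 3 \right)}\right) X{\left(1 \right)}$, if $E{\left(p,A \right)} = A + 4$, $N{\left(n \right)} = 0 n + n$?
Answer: $-1936$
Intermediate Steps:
$N{\left(n \right)} = n$ ($N{\left(n \right)} = 0 + n = n$)
$E{\left(p,A \right)} = 4 + A$
$X{\left(Z \right)} = 121$ ($X{\left(Z \right)} = \left(4 + \left(4 + 3\right)\right)^{2} = \left(4 + 7\right)^{2} = 11^{2} = 121$)
$\left(N{\left(0 - 1 \right)} + C{\left(\left(-3\right) 4 - 3 \right)}\right) X{\left(1 \right)} = \left(\left(0 - 1\right) - 15\right) 121 = \left(-1 - 15\right) 121 = \left(-16\right) 121 = -1936$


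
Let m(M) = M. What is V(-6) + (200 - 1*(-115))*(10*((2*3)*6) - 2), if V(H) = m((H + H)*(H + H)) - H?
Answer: 112920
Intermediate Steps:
V(H) = -H + 4*H² (V(H) = (H + H)*(H + H) - H = (2*H)*(2*H) - H = 4*H² - H = -H + 4*H²)
V(-6) + (200 - 1*(-115))*(10*((2*3)*6) - 2) = -6*(-1 + 4*(-6)) + (200 - 1*(-115))*(10*((2*3)*6) - 2) = -6*(-1 - 24) + (200 + 115)*(10*(6*6) - 2) = -6*(-25) + 315*(10*36 - 2) = 150 + 315*(360 - 2) = 150 + 315*358 = 150 + 112770 = 112920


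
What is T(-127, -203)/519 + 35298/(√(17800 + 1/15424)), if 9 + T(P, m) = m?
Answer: -212/519 + 282384*√66165875441/274547201 ≈ 264.16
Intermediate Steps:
T(P, m) = -9 + m
T(-127, -203)/519 + 35298/(√(17800 + 1/15424)) = (-9 - 203)/519 + 35298/(√(17800 + 1/15424)) = -212*1/519 + 35298/(√(17800 + 1/15424)) = -212/519 + 35298/(√(274547201/15424)) = -212/519 + 35298/((√66165875441/1928)) = -212/519 + 35298*(8*√66165875441/274547201) = -212/519 + 282384*√66165875441/274547201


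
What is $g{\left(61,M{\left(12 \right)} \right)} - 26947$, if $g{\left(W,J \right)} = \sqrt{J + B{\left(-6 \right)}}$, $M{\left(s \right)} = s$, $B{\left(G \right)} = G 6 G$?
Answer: $-26947 + 2 \sqrt{57} \approx -26932.0$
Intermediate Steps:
$B{\left(G \right)} = 6 G^{2}$ ($B{\left(G \right)} = 6 G G = 6 G^{2}$)
$g{\left(W,J \right)} = \sqrt{216 + J}$ ($g{\left(W,J \right)} = \sqrt{J + 6 \left(-6\right)^{2}} = \sqrt{J + 6 \cdot 36} = \sqrt{J + 216} = \sqrt{216 + J}$)
$g{\left(61,M{\left(12 \right)} \right)} - 26947 = \sqrt{216 + 12} - 26947 = \sqrt{228} - 26947 = 2 \sqrt{57} - 26947 = -26947 + 2 \sqrt{57}$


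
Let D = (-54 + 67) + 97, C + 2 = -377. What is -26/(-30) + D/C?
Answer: 3277/5685 ≈ 0.57643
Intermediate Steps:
C = -379 (C = -2 - 377 = -379)
D = 110 (D = 13 + 97 = 110)
-26/(-30) + D/C = -26/(-30) + 110/(-379) = -26*(-1/30) + 110*(-1/379) = 13/15 - 110/379 = 3277/5685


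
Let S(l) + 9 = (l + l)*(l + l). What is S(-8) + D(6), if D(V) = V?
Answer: 253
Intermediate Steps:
S(l) = -9 + 4*l² (S(l) = -9 + (l + l)*(l + l) = -9 + (2*l)*(2*l) = -9 + 4*l²)
S(-8) + D(6) = (-9 + 4*(-8)²) + 6 = (-9 + 4*64) + 6 = (-9 + 256) + 6 = 247 + 6 = 253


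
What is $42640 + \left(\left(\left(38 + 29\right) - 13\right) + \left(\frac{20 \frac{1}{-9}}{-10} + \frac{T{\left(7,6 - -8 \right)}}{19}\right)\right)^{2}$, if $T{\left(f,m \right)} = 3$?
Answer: $\frac{1333307641}{29241} \approx 45597.0$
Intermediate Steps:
$42640 + \left(\left(\left(38 + 29\right) - 13\right) + \left(\frac{20 \frac{1}{-9}}{-10} + \frac{T{\left(7,6 - -8 \right)}}{19}\right)\right)^{2} = 42640 + \left(\left(\left(38 + 29\right) - 13\right) + \left(\frac{20 \frac{1}{-9}}{-10} + \frac{3}{19}\right)\right)^{2} = 42640 + \left(\left(67 - 13\right) + \left(20 \left(- \frac{1}{9}\right) \left(- \frac{1}{10}\right) + 3 \cdot \frac{1}{19}\right)\right)^{2} = 42640 + \left(54 + \left(\left(- \frac{20}{9}\right) \left(- \frac{1}{10}\right) + \frac{3}{19}\right)\right)^{2} = 42640 + \left(54 + \left(\frac{2}{9} + \frac{3}{19}\right)\right)^{2} = 42640 + \left(54 + \frac{65}{171}\right)^{2} = 42640 + \left(\frac{9299}{171}\right)^{2} = 42640 + \frac{86471401}{29241} = \frac{1333307641}{29241}$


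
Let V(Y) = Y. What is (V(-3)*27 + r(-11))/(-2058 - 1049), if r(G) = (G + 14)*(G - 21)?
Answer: 177/3107 ≈ 0.056968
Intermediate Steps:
r(G) = (-21 + G)*(14 + G) (r(G) = (14 + G)*(-21 + G) = (-21 + G)*(14 + G))
(V(-3)*27 + r(-11))/(-2058 - 1049) = (-3*27 + (-294 + (-11)**2 - 7*(-11)))/(-2058 - 1049) = (-81 + (-294 + 121 + 77))/(-3107) = (-81 - 96)*(-1/3107) = -177*(-1/3107) = 177/3107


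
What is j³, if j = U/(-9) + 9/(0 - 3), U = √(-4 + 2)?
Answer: -(27 + I*√2)³/729 ≈ -26.778 - 4.2388*I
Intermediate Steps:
U = I*√2 (U = √(-2) = I*√2 ≈ 1.4142*I)
j = -3 - I*√2/9 (j = (I*√2)/(-9) + 9/(0 - 3) = (I*√2)*(-⅑) + 9/(-3) = -I*√2/9 + 9*(-⅓) = -I*√2/9 - 3 = -3 - I*√2/9 ≈ -3.0 - 0.15713*I)
j³ = (-3 - I*√2/9)³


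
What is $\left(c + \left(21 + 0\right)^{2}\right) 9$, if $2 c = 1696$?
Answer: $11601$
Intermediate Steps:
$c = 848$ ($c = \frac{1}{2} \cdot 1696 = 848$)
$\left(c + \left(21 + 0\right)^{2}\right) 9 = \left(848 + \left(21 + 0\right)^{2}\right) 9 = \left(848 + 21^{2}\right) 9 = \left(848 + 441\right) 9 = 1289 \cdot 9 = 11601$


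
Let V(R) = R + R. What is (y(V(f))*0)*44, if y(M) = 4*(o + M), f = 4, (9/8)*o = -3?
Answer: 0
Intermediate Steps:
o = -8/3 (o = (8/9)*(-3) = -8/3 ≈ -2.6667)
V(R) = 2*R
y(M) = -32/3 + 4*M (y(M) = 4*(-8/3 + M) = -32/3 + 4*M)
(y(V(f))*0)*44 = ((-32/3 + 4*(2*4))*0)*44 = ((-32/3 + 4*8)*0)*44 = ((-32/3 + 32)*0)*44 = ((64/3)*0)*44 = 0*44 = 0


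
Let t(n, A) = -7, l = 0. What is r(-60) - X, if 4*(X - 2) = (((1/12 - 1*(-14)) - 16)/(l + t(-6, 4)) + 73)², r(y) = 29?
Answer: -37121977/28224 ≈ -1315.3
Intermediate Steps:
X = 37940473/28224 (X = 2 + (((1/12 - 1*(-14)) - 16)/(0 - 7) + 73)²/4 = 2 + (((1/12 + 14) - 16)/(-7) + 73)²/4 = 2 + ((169/12 - 16)*(-⅐) + 73)²/4 = 2 + (-23/12*(-⅐) + 73)²/4 = 2 + (23/84 + 73)²/4 = 2 + (6155/84)²/4 = 2 + (¼)*(37884025/7056) = 2 + 37884025/28224 = 37940473/28224 ≈ 1344.3)
r(-60) - X = 29 - 1*37940473/28224 = 29 - 37940473/28224 = -37121977/28224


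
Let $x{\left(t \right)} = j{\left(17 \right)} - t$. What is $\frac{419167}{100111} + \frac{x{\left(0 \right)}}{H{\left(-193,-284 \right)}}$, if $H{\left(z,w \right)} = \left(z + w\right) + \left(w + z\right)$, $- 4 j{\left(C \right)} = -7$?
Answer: $\frac{1598840495}{382023576} \approx 4.1852$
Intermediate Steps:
$j{\left(C \right)} = \frac{7}{4}$ ($j{\left(C \right)} = \left(- \frac{1}{4}\right) \left(-7\right) = \frac{7}{4}$)
$H{\left(z,w \right)} = 2 w + 2 z$ ($H{\left(z,w \right)} = \left(w + z\right) + \left(w + z\right) = 2 w + 2 z$)
$x{\left(t \right)} = \frac{7}{4} - t$
$\frac{419167}{100111} + \frac{x{\left(0 \right)}}{H{\left(-193,-284 \right)}} = \frac{419167}{100111} + \frac{\frac{7}{4} - 0}{2 \left(-284\right) + 2 \left(-193\right)} = 419167 \cdot \frac{1}{100111} + \frac{\frac{7}{4} + 0}{-568 - 386} = \frac{419167}{100111} + \frac{7}{4 \left(-954\right)} = \frac{419167}{100111} + \frac{7}{4} \left(- \frac{1}{954}\right) = \frac{419167}{100111} - \frac{7}{3816} = \frac{1598840495}{382023576}$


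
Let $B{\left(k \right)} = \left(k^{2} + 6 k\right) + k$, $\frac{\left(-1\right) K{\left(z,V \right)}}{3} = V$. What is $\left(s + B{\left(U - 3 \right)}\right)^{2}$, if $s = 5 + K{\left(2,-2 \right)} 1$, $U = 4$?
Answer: $361$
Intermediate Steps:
$K{\left(z,V \right)} = - 3 V$
$B{\left(k \right)} = k^{2} + 7 k$
$s = 11$ ($s = 5 + \left(-3\right) \left(-2\right) 1 = 5 + 6 \cdot 1 = 5 + 6 = 11$)
$\left(s + B{\left(U - 3 \right)}\right)^{2} = \left(11 + \left(4 - 3\right) \left(7 + \left(4 - 3\right)\right)\right)^{2} = \left(11 + 1 \left(7 + 1\right)\right)^{2} = \left(11 + 1 \cdot 8\right)^{2} = \left(11 + 8\right)^{2} = 19^{2} = 361$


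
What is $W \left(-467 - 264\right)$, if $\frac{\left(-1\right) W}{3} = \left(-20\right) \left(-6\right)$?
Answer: $263160$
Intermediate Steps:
$W = -360$ ($W = - 3 \left(\left(-20\right) \left(-6\right)\right) = \left(-3\right) 120 = -360$)
$W \left(-467 - 264\right) = - 360 \left(-467 - 264\right) = \left(-360\right) \left(-731\right) = 263160$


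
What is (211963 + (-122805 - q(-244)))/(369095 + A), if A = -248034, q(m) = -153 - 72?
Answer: 89383/121061 ≈ 0.73833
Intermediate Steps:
q(m) = -225
(211963 + (-122805 - q(-244)))/(369095 + A) = (211963 + (-122805 - 1*(-225)))/(369095 - 248034) = (211963 + (-122805 + 225))/121061 = (211963 - 122580)*(1/121061) = 89383*(1/121061) = 89383/121061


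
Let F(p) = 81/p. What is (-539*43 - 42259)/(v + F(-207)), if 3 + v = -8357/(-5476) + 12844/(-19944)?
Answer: 2935163226672/112551085 ≈ 26079.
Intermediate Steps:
v = -28912721/13651668 (v = -3 + (-8357/(-5476) + 12844/(-19944)) = -3 + (-8357*(-1/5476) + 12844*(-1/19944)) = -3 + (8357/5476 - 3211/4986) = -3 + 12042283/13651668 = -28912721/13651668 ≈ -2.1179)
(-539*43 - 42259)/(v + F(-207)) = (-539*43 - 42259)/(-28912721/13651668 + 81/(-207)) = (-23177 - 42259)/(-28912721/13651668 + 81*(-1/207)) = -65436/(-28912721/13651668 - 9/23) = -65436/(-787857595/313988364) = -65436*(-313988364/787857595) = 2935163226672/112551085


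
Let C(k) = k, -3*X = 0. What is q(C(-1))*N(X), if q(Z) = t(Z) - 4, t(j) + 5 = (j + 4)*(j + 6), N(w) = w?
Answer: 0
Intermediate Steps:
X = 0 (X = -1/3*0 = 0)
t(j) = -5 + (4 + j)*(6 + j) (t(j) = -5 + (j + 4)*(j + 6) = -5 + (4 + j)*(6 + j))
q(Z) = 15 + Z**2 + 10*Z (q(Z) = (19 + Z**2 + 10*Z) - 4 = 15 + Z**2 + 10*Z)
q(C(-1))*N(X) = (15 + (-1)**2 + 10*(-1))*0 = (15 + 1 - 10)*0 = 6*0 = 0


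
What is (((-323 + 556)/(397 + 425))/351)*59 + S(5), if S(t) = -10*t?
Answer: -14412353/288522 ≈ -49.952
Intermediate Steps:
(((-323 + 556)/(397 + 425))/351)*59 + S(5) = (((-323 + 556)/(397 + 425))/351)*59 - 10*5 = ((233/822)*(1/351))*59 - 50 = (233/288522)*59 - 50 = 13747/288522 - 50 = -14412353/288522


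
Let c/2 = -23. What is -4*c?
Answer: 184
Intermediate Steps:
c = -46 (c = 2*(-23) = -46)
-4*c = -4*(-46) = 184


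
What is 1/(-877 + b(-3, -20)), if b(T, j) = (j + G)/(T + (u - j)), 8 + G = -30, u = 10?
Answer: -27/23737 ≈ -0.0011375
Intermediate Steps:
G = -38 (G = -8 - 30 = -38)
b(T, j) = (-38 + j)/(10 + T - j) (b(T, j) = (j - 38)/(T + (10 - j)) = (-38 + j)/(10 + T - j))
1/(-877 + b(-3, -20)) = 1/(-877 + (-38 - 20)/(10 - 3 - 1*(-20))) = 1/(-877 - 58/(10 - 3 + 20)) = 1/(-877 - 58/27) = 1/(-23737/27) = -27/23737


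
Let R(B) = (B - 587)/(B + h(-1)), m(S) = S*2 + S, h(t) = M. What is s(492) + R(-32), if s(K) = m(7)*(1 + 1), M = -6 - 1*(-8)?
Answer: 1879/30 ≈ 62.633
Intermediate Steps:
M = 2 (M = -6 + 8 = 2)
h(t) = 2
m(S) = 3*S (m(S) = 2*S + S = 3*S)
s(K) = 42 (s(K) = (3*7)*(1 + 1) = 21*2 = 42)
R(B) = (-587 + B)/(2 + B) (R(B) = (B - 587)/(B + 2) = (-587 + B)/(2 + B))
s(492) + R(-32) = 42 + (-587 - 32)/(2 - 32) = 42 - 619/(-30) = 42 - 1/30*(-619) = 42 + 619/30 = 1879/30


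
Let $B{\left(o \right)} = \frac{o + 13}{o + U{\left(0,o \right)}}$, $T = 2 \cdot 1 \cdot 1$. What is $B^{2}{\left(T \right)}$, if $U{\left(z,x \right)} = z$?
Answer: $\frac{225}{4} \approx 56.25$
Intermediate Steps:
$T = 2$ ($T = 2 \cdot 1 = 2$)
$B{\left(o \right)} = \frac{13 + o}{o}$ ($B{\left(o \right)} = \frac{o + 13}{o + 0} = \frac{13 + o}{o}$)
$B^{2}{\left(T \right)} = \left(\frac{13 + 2}{2}\right)^{2} = \left(\frac{1}{2} \cdot 15\right)^{2} = \left(\frac{15}{2}\right)^{2} = \frac{225}{4}$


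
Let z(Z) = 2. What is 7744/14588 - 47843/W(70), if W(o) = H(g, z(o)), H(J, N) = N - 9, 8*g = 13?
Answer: 24928139/3647 ≈ 6835.2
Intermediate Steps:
g = 13/8 (g = (1/8)*13 = 13/8 ≈ 1.6250)
H(J, N) = -9 + N
W(o) = -7 (W(o) = -9 + 2 = -7)
7744/14588 - 47843/W(70) = 7744/14588 - 47843/(-7) = 7744*(1/14588) - 47843*(-1/7) = 1936/3647 + 47843/7 = 24928139/3647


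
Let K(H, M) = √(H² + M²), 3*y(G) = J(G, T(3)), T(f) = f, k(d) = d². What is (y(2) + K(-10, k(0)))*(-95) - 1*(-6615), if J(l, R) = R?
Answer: 5570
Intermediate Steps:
y(G) = 1 (y(G) = (⅓)*3 = 1)
(y(2) + K(-10, k(0)))*(-95) - 1*(-6615) = (1 + √((-10)² + (0²)²))*(-95) - 1*(-6615) = (1 + √(100 + 0²))*(-95) + 6615 = (1 + √(100 + 0))*(-95) + 6615 = (1 + √100)*(-95) + 6615 = (1 + 10)*(-95) + 6615 = 11*(-95) + 6615 = -1045 + 6615 = 5570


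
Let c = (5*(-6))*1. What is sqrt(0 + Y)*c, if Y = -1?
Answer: -30*I ≈ -30.0*I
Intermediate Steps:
c = -30 (c = -30*1 = -30)
sqrt(0 + Y)*c = sqrt(0 - 1)*(-30) = sqrt(-1)*(-30) = I*(-30) = -30*I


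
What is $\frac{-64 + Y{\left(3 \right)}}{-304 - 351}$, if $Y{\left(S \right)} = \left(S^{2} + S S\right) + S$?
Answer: $\frac{43}{655} \approx 0.065649$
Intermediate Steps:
$Y{\left(S \right)} = S + 2 S^{2}$ ($Y{\left(S \right)} = \left(S^{2} + S^{2}\right) + S = 2 S^{2} + S = S + 2 S^{2}$)
$\frac{-64 + Y{\left(3 \right)}}{-304 - 351} = \frac{-64 + 3 \left(1 + 2 \cdot 3\right)}{-304 - 351} = \frac{-64 + 3 \left(1 + 6\right)}{-655} = \left(-64 + 3 \cdot 7\right) \left(- \frac{1}{655}\right) = \left(-64 + 21\right) \left(- \frac{1}{655}\right) = \left(-43\right) \left(- \frac{1}{655}\right) = \frac{43}{655}$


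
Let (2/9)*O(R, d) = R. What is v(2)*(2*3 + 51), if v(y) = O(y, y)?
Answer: 513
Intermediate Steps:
O(R, d) = 9*R/2
v(y) = 9*y/2
v(2)*(2*3 + 51) = ((9/2)*2)*(2*3 + 51) = 9*(6 + 51) = 9*57 = 513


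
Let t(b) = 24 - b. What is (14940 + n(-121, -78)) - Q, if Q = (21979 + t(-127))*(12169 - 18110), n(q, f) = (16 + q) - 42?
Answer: 131489123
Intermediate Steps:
n(q, f) = -26 + q
Q = -131474330 (Q = (21979 + (24 - 1*(-127)))*(12169 - 18110) = (21979 + (24 + 127))*(-5941) = (21979 + 151)*(-5941) = 22130*(-5941) = -131474330)
(14940 + n(-121, -78)) - Q = (14940 + (-26 - 121)) - 1*(-131474330) = (14940 - 147) + 131474330 = 14793 + 131474330 = 131489123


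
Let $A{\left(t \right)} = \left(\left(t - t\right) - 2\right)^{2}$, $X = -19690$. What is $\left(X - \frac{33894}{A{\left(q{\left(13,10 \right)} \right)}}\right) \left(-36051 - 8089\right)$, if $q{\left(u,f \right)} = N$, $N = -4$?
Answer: $1243136890$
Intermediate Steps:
$q{\left(u,f \right)} = -4$
$A{\left(t \right)} = 4$ ($A{\left(t \right)} = \left(0 - 2\right)^{2} = \left(-2\right)^{2} = 4$)
$\left(X - \frac{33894}{A{\left(q{\left(13,10 \right)} \right)}}\right) \left(-36051 - 8089\right) = \left(-19690 - \frac{33894}{4}\right) \left(-36051 - 8089\right) = \left(-19690 - \frac{16947}{2}\right) \left(-44140\right) = \left(- \frac{56327}{2}\right) \left(-44140\right) = 1243136890$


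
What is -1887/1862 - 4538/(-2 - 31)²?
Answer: -10504699/2027718 ≈ -5.1805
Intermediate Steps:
-1887/1862 - 4538/(-2 - 31)² = -1887*1/1862 - 4538/((-33)²) = -1887/1862 - 4538/1089 = -10504699/2027718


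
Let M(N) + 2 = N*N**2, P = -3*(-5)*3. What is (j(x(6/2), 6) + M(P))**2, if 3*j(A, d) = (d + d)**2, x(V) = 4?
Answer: 8312151241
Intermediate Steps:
P = 45 (P = 15*3 = 45)
M(N) = -2 + N**3 (M(N) = -2 + N*N**2 = -2 + N**3)
j(A, d) = 4*d**2/3 (j(A, d) = (d + d)**2/3 = (2*d)**2/3 = (4*d**2)/3 = 4*d**2/3)
(j(x(6/2), 6) + M(P))**2 = ((4/3)*6**2 + (-2 + 45**3))**2 = ((4/3)*36 + (-2 + 91125))**2 = (48 + 91123)**2 = 91171**2 = 8312151241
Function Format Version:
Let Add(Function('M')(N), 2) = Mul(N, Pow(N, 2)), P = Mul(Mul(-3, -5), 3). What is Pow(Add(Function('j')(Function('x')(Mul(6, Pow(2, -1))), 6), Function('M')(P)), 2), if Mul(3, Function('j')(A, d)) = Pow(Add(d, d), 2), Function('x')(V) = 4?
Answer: 8312151241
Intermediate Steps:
P = 45 (P = Mul(15, 3) = 45)
Function('M')(N) = Add(-2, Pow(N, 3)) (Function('M')(N) = Add(-2, Mul(N, Pow(N, 2))) = Add(-2, Pow(N, 3)))
Function('j')(A, d) = Mul(Rational(4, 3), Pow(d, 2)) (Function('j')(A, d) = Mul(Rational(1, 3), Pow(Add(d, d), 2)) = Mul(Rational(1, 3), Pow(Mul(2, d), 2)) = Mul(Rational(1, 3), Mul(4, Pow(d, 2))) = Mul(Rational(4, 3), Pow(d, 2)))
Pow(Add(Function('j')(Function('x')(Mul(6, Pow(2, -1))), 6), Function('M')(P)), 2) = Pow(Add(Mul(Rational(4, 3), Pow(6, 2)), Add(-2, Pow(45, 3))), 2) = Pow(Add(Mul(Rational(4, 3), 36), Add(-2, 91125)), 2) = Pow(Add(48, 91123), 2) = Pow(91171, 2) = 8312151241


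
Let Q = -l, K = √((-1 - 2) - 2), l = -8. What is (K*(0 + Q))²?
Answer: -320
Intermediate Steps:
K = I*√5 (K = √(-3 - 2) = √(-5) = I*√5 ≈ 2.2361*I)
Q = 8 (Q = -1*(-8) = 8)
(K*(0 + Q))² = ((I*√5)*(0 + 8))² = ((I*√5)*8)² = (8*I*√5)² = -320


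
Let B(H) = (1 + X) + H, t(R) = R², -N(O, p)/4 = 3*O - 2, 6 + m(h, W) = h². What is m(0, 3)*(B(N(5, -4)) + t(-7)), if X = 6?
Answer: -24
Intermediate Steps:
m(h, W) = -6 + h²
N(O, p) = 8 - 12*O (N(O, p) = -4*(3*O - 2) = -4*(-2 + 3*O) = 8 - 12*O)
B(H) = 7 + H (B(H) = (1 + 6) + H = 7 + H)
m(0, 3)*(B(N(5, -4)) + t(-7)) = (-6 + 0²)*((7 + (8 - 12*5)) + (-7)²) = (-6 + 0)*((7 + (8 - 60)) + 49) = -6*((7 - 52) + 49) = -6*(-45 + 49) = -6*4 = -24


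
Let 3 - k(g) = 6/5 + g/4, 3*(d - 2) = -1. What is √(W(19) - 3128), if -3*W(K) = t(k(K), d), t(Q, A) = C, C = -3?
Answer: I*√3127 ≈ 55.92*I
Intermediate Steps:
d = 5/3 (d = 2 + (⅓)*(-1) = 2 - ⅓ = 5/3 ≈ 1.6667)
k(g) = 9/5 - g/4 (k(g) = 3 - (6/5 + g/4) = 3 + (-6/5 - g/4) = 9/5 - g/4)
t(Q, A) = -3
W(K) = 1 (W(K) = -⅓*(-3) = 1)
√(W(19) - 3128) = √(1 - 3128) = √(-3127) = I*√3127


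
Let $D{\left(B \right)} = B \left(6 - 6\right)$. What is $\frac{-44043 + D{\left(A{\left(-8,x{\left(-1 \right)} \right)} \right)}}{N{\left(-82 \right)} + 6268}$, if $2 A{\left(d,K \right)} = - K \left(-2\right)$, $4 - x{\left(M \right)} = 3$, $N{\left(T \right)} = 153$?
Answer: $- \frac{44043}{6421} \approx -6.8592$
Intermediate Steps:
$x{\left(M \right)} = 1$ ($x{\left(M \right)} = 4 - 3 = 1$)
$A{\left(d,K \right)} = K$ ($A{\left(d,K \right)} = \frac{\left(-1\right) K \left(-2\right)}{2} = \frac{\left(-1\right) \left(- 2 K\right)}{2} = \frac{2 K}{2} = K$)
$D{\left(B \right)} = 0$ ($D{\left(B \right)} = B 0 = 0$)
$\frac{-44043 + D{\left(A{\left(-8,x{\left(-1 \right)} \right)} \right)}}{N{\left(-82 \right)} + 6268} = \frac{-44043 + 0}{153 + 6268} = - \frac{44043}{6421}$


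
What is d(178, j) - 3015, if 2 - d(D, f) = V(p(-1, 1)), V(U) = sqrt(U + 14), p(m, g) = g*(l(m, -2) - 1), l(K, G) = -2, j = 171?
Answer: -3013 - sqrt(11) ≈ -3016.3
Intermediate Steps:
p(m, g) = -3*g (p(m, g) = g*(-2 - 1) = g*(-3) = -3*g)
V(U) = sqrt(14 + U)
d(D, f) = 2 - sqrt(11) (d(D, f) = 2 - sqrt(14 - 3*1) = 2 - sqrt(14 - 3) = 2 - sqrt(11))
d(178, j) - 3015 = (2 - sqrt(11)) - 3015 = -3013 - sqrt(11)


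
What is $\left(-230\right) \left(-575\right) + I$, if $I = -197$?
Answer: $132053$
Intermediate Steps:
$\left(-230\right) \left(-575\right) + I = \left(-230\right) \left(-575\right) - 197 = 132250 - 197 = 132053$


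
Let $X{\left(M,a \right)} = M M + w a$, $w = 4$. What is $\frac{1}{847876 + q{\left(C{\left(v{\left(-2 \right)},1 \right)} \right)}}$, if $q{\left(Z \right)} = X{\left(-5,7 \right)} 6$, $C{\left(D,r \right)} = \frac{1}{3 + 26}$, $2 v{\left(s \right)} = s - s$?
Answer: $\frac{1}{848194} \approx 1.179 \cdot 10^{-6}$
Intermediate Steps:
$v{\left(s \right)} = 0$ ($v{\left(s \right)} = \frac{s - s}{2} = \frac{1}{2} \cdot 0 = 0$)
$C{\left(D,r \right)} = \frac{1}{29}$
$X{\left(M,a \right)} = M^{2} + 4 a$ ($X{\left(M,a \right)} = M M + 4 a = M^{2} + 4 a$)
$q{\left(Z \right)} = 318$ ($q{\left(Z \right)} = \left(\left(-5\right)^{2} + 4 \cdot 7\right) 6 = \left(25 + 28\right) 6 = 53 \cdot 6 = 318$)
$\frac{1}{847876 + q{\left(C{\left(v{\left(-2 \right)},1 \right)} \right)}} = \frac{1}{847876 + 318} = \frac{1}{848194}$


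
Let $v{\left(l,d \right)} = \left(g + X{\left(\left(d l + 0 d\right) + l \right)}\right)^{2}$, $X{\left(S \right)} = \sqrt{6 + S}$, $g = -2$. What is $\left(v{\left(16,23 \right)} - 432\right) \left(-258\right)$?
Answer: $9804 + 1032 \sqrt{390} \approx 30184.0$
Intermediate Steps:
$v{\left(l,d \right)} = \left(-2 + \sqrt{6 + l + d l}\right)^{2}$ ($v{\left(l,d \right)} = \left(-2 + \sqrt{6 + \left(\left(d l + 0 d\right) + l\right)}\right)^{2} = \left(-2 + \sqrt{6 + \left(\left(d l + 0\right) + l\right)}\right)^{2} = \left(-2 + \sqrt{6 + \left(d l + l\right)}\right)^{2} = \left(-2 + \sqrt{6 + \left(l + d l\right)}\right)^{2} = \left(-2 + \sqrt{6 + l + d l}\right)^{2}$)
$\left(v{\left(16,23 \right)} - 432\right) \left(-258\right) = \left(\left(-2 + \sqrt{6 + 16 \left(1 + 23\right)}\right)^{2} - 432\right) \left(-258\right) = \left(\left(-2 + \sqrt{6 + 16 \cdot 24}\right)^{2} - 432\right) \left(-258\right) = \left(\left(-2 + \sqrt{6 + 384}\right)^{2} - 432\right) \left(-258\right) = \left(\left(-2 + \sqrt{390}\right)^{2} - 432\right) \left(-258\right) = \left(-432 + \left(-2 + \sqrt{390}\right)^{2}\right) \left(-258\right) = 111456 - 258 \left(-2 + \sqrt{390}\right)^{2}$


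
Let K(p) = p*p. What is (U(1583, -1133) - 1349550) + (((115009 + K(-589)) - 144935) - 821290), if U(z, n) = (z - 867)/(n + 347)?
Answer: -728561443/393 ≈ -1.8538e+6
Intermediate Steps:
K(p) = p**2
U(z, n) = (-867 + z)/(347 + n)
(U(1583, -1133) - 1349550) + (((115009 + K(-589)) - 144935) - 821290) = ((-867 + 1583)/(347 - 1133) - 1349550) + (((115009 + (-589)**2) - 144935) - 821290) = (716/(-786) - 1349550) + (((115009 + 346921) - 144935) - 821290) = (-1/786*716 - 1349550) + ((461930 - 144935) - 821290) = (-358/393 - 1349550) + (316995 - 821290) = -530373508/393 - 504295 = -728561443/393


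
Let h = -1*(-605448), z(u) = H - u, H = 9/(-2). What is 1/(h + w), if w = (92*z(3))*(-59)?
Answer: 1/646158 ≈ 1.5476e-6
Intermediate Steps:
H = -9/2 (H = 9*(-1/2) = -9/2 ≈ -4.5000)
z(u) = -9/2 - u
h = 605448
w = 40710 (w = (92*(-9/2 - 1*3))*(-59) = (92*(-9/2 - 3))*(-59) = (92*(-15/2))*(-59) = -690*(-59) = 40710)
1/(h + w) = 1/(605448 + 40710) = 1/646158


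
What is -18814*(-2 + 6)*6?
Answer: -451536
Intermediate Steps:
-18814*(-2 + 6)*6 = -75256*6 = -18814*24 = -451536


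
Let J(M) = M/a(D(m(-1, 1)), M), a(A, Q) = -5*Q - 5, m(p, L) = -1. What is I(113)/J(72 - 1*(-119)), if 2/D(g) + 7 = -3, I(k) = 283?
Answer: -271680/191 ≈ -1422.4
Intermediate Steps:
D(g) = -1/5 (D(g) = 2/(-7 - 3) = 2/(-10) = 2*(-1/10) = -1/5)
a(A, Q) = -5 - 5*Q
J(M) = M/(-5 - 5*M)
I(113)/J(72 - 1*(-119)) = 283/((-(72 - 1*(-119))/(5 + 5*(72 - 1*(-119))))) = 283/((-(72 + 119)/(5 + 5*(72 + 119)))) = 283/((-1*191/(5 + 5*191))) = 283/((-1*191/(5 + 955))) = 283/((-1*191/960)) = 283/((-1*191*1/960)) = 283/(-191/960) = 283*(-960/191) = -271680/191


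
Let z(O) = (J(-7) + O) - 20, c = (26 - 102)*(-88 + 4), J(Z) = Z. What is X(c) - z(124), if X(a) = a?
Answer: 6287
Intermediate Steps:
c = 6384 (c = -76*(-84) = 6384)
z(O) = -27 + O (z(O) = (-7 + O) - 20 = -27 + O)
X(c) - z(124) = 6384 - (-27 + 124) = 6384 - 1*97 = 6384 - 97 = 6287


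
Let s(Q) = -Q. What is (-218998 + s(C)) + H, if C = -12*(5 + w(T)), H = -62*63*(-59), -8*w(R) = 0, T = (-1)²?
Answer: 11516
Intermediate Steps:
T = 1
w(R) = 0 (w(R) = -⅛*0 = 0)
H = 230454 (H = -3906*(-59) = 230454)
C = -60 (C = -12*(5 + 0) = -12*5 = -60)
(-218998 + s(C)) + H = (-218998 - 1*(-60)) + 230454 = (-218998 + 60) + 230454 = -218938 + 230454 = 11516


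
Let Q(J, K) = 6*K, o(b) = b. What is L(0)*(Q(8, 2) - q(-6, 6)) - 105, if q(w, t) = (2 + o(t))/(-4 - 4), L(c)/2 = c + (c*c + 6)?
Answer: 51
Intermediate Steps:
L(c) = 12 + 2*c + 2*c² (L(c) = 2*(c + (c*c + 6)) = 2*(c + (c² + 6)) = 2*(c + (6 + c²)) = 2*(6 + c + c²) = 12 + 2*c + 2*c²)
q(w, t) = -¼ - t/8 (q(w, t) = (2 + t)/(-4 - 4) = (2 + t)/(-8) = (2 + t)*(-⅛) = -¼ - t/8)
L(0)*(Q(8, 2) - q(-6, 6)) - 105 = (12 + 2*0 + 2*0²)*(6*2 - (-¼ - ⅛*6)) - 105 = (12 + 0 + 2*0)*(12 - (-¼ - ¾)) - 105 = (12 + 0 + 0)*(12 - 1*(-1)) - 105 = 12*(12 + 1) - 105 = 12*13 - 105 = 156 - 105 = 51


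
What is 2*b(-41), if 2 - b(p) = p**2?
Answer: -3358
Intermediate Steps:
b(p) = 2 - p**2
2*b(-41) = 2*(2 - 1*(-41)**2) = 2*(2 - 1*1681) = 2*(2 - 1681) = 2*(-1679) = -3358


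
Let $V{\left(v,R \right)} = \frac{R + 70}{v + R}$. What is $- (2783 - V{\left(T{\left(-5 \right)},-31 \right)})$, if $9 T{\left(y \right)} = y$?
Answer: $- \frac{790723}{284} \approx -2784.2$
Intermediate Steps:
$T{\left(y \right)} = \frac{y}{9}$
$V{\left(v,R \right)} = \frac{70 + R}{R + v}$
$- (2783 - V{\left(T{\left(-5 \right)},-31 \right)}) = - (2783 - \frac{70 - 31}{-31 + \frac{1}{9} \left(-5\right)}) = - (2783 - \frac{1}{-31 - \frac{5}{9}} \cdot 39) = - (2783 - \frac{1}{- \frac{284}{9}} \cdot 39) = - (2783 - \left(- \frac{9}{284}\right) 39) = - (2783 - - \frac{351}{284}) = - (2783 + \frac{351}{284}) = \left(-1\right) \frac{790723}{284} = - \frac{790723}{284}$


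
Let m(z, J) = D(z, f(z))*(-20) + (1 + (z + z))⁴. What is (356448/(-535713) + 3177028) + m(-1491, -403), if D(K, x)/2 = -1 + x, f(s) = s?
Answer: 14101290274505748743/178571 ≈ 7.8967e+13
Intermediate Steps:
D(K, x) = -2 + 2*x (D(K, x) = 2*(-1 + x) = -2 + 2*x)
m(z, J) = 40 + (1 + 2*z)⁴ - 40*z (m(z, J) = (-2 + 2*z)*(-20) + (1 + (z + z))⁴ = (40 - 40*z) + (1 + 2*z)⁴ = 40 + (1 + 2*z)⁴ - 40*z)
(356448/(-535713) + 3177028) + m(-1491, -403) = (356448/(-535713) + 3177028) + (40 + (1 + 2*(-1491))⁴ - 40*(-1491)) = (356448*(-1/535713) + 3177028) + (40 + (1 - 2982)⁴ + 59640) = (-118816/178571 + 3177028) + (40 + (-2981)⁴ + 59640) = 567324948172/178571 + (40 + 78967411822321 + 59640) = 567324948172/178571 + 78967411882001 = 14101290274505748743/178571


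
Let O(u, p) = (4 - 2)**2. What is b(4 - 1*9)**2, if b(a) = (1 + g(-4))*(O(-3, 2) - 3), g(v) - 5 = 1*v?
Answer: 4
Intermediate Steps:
g(v) = 5 + v (g(v) = 5 + 1*v = 5 + v)
O(u, p) = 4 (O(u, p) = 2**2 = 4)
b(a) = 2 (b(a) = (1 + (5 - 4))*(4 - 3) = (1 + 1)*1 = 2*1 = 2)
b(4 - 1*9)**2 = 2**2 = 4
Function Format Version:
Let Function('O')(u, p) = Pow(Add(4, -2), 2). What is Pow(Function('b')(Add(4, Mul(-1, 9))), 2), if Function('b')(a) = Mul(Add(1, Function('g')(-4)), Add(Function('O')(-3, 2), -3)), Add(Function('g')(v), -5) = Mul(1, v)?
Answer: 4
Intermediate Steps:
Function('g')(v) = Add(5, v) (Function('g')(v) = Add(5, Mul(1, v)) = Add(5, v))
Function('O')(u, p) = 4 (Function('O')(u, p) = Pow(2, 2) = 4)
Function('b')(a) = 2 (Function('b')(a) = Mul(Add(1, Add(5, -4)), Add(4, -3)) = Mul(Add(1, 1), 1) = Mul(2, 1) = 2)
Pow(Function('b')(Add(4, Mul(-1, 9))), 2) = Pow(2, 2) = 4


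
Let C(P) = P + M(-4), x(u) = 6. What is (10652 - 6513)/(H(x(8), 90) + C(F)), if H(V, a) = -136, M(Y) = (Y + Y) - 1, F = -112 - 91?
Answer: -4139/348 ≈ -11.894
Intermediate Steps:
F = -203
M(Y) = -1 + 2*Y (M(Y) = 2*Y - 1 = -1 + 2*Y)
C(P) = -9 + P (C(P) = P + (-1 + 2*(-4)) = P + (-1 - 8) = P - 9 = -9 + P)
(10652 - 6513)/(H(x(8), 90) + C(F)) = (10652 - 6513)/(-136 + (-9 - 203)) = 4139/(-136 - 212) = 4139/(-348) = 4139*(-1/348) = -4139/348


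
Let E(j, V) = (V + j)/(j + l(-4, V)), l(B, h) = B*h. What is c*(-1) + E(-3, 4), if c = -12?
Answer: 227/19 ≈ 11.947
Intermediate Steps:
E(j, V) = (V + j)/(j - 4*V)
c*(-1) + E(-3, 4) = -12*(-1) + (4 - 3)/(-3 - 4*4) = 12 + 1/(-3 - 16) = 12 + 1/(-19) = 12 - 1/19*1 = 12 - 1/19 = 227/19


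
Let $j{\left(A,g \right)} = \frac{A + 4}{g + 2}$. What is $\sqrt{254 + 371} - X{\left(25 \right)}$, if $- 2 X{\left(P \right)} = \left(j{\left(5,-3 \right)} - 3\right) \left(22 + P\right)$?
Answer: $-257$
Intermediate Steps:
$j{\left(A,g \right)} = \frac{4 + A}{2 + g}$
$X{\left(P \right)} = 132 + 6 P$ ($X{\left(P \right)} = - \frac{\left(\frac{4 + 5}{2 - 3} - 3\right) \left(22 + P\right)}{2} = - \frac{\left(\frac{1}{-1} \cdot 9 - 3\right) \left(22 + P\right)}{2} = - \frac{\left(\left(-1\right) 9 - 3\right) \left(22 + P\right)}{2} = - \frac{\left(-9 - 3\right) \left(22 + P\right)}{2} = - \frac{\left(-12\right) \left(22 + P\right)}{2} = - \frac{-264 - 12 P}{2} = 132 + 6 P$)
$\sqrt{254 + 371} - X{\left(25 \right)} = \sqrt{254 + 371} - \left(132 + 6 \cdot 25\right) = \sqrt{625} - \left(132 + 150\right) = 25 - 282 = -257$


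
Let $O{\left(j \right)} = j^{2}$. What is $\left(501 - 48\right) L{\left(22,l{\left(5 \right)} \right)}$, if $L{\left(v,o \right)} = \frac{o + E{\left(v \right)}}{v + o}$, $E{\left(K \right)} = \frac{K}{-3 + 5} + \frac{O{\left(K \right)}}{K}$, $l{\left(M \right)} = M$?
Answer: $\frac{5738}{9} \approx 637.56$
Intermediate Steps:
$E{\left(K \right)} = \frac{3 K}{2}$ ($E{\left(K \right)} = \frac{K}{-3 + 5} + \frac{K^{2}}{K} = \frac{K}{2} + K = \frac{3 K}{2}$)
$L{\left(v,o \right)} = \frac{o + \frac{3 v}{2}}{o + v}$ ($L{\left(v,o \right)} = \frac{o + \frac{3 v}{2}}{v + o} = \frac{o + \frac{3 v}{2}}{o + v}$)
$\left(501 - 48\right) L{\left(22,l{\left(5 \right)} \right)} = \left(501 - 48\right) \frac{5 + \frac{3}{2} \cdot 22}{5 + 22} = 453 \frac{5 + 33}{27} = 453 \cdot \frac{1}{27} \cdot 38 = 453 \cdot \frac{38}{27} = \frac{5738}{9}$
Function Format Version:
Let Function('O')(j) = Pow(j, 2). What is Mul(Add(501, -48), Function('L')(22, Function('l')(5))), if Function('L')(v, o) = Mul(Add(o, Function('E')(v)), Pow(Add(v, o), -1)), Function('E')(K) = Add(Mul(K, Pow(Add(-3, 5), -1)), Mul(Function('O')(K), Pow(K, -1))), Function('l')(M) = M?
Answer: Rational(5738, 9) ≈ 637.56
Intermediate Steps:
Function('E')(K) = Mul(Rational(3, 2), K) (Function('E')(K) = Add(Mul(K, Pow(Add(-3, 5), -1)), Mul(Pow(K, 2), Pow(K, -1))) = Add(Mul(K, Pow(2, -1)), K) = Add(Mul(K, Rational(1, 2)), K) = Add(Mul(Rational(1, 2), K), K) = Mul(Rational(3, 2), K))
Function('L')(v, o) = Mul(Pow(Add(o, v), -1), Add(o, Mul(Rational(3, 2), v))) (Function('L')(v, o) = Mul(Add(o, Mul(Rational(3, 2), v)), Pow(Add(v, o), -1)) = Mul(Add(o, Mul(Rational(3, 2), v)), Pow(Add(o, v), -1)) = Mul(Pow(Add(o, v), -1), Add(o, Mul(Rational(3, 2), v))))
Mul(Add(501, -48), Function('L')(22, Function('l')(5))) = Mul(Add(501, -48), Mul(Pow(Add(5, 22), -1), Add(5, Mul(Rational(3, 2), 22)))) = Mul(453, Mul(Pow(27, -1), Add(5, 33))) = Mul(453, Mul(Rational(1, 27), 38)) = Mul(453, Rational(38, 27)) = Rational(5738, 9)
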